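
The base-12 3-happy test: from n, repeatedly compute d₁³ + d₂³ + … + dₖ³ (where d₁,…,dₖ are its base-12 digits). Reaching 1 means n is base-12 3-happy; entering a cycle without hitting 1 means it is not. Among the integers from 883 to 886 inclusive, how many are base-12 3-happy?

1

883: 883 → 560 → 1539 → 1539  — not base-12 3-happy
884: 884 → 729 → 854 → 1464 → 1008 → 343 → 415 → 1351 → 1136 → 1855 → 1344 → 793 → 342 → 288 → 8 → 512 → 755 → 1464  — not base-12 3-happy
885: 885 → 946 → 1432 → 2124 → 738 → 342 → 288 → 8 → 512 → 755 → 1464 → 1008 → 343 → 415 → 1351 → 1136 → 1855 → 1344 → 793 → 342  — not base-12 3-happy
886: 886 → 1217 → 762 → 368 → 736 → 190 → 1028 → 856 → 1520 → 1728 → 1  — base-12 3-happy
base-12 3-happy: 886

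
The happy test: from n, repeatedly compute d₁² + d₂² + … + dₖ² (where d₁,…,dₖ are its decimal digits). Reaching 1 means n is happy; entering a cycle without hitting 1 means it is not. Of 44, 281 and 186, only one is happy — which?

44: 44 → 32 → 13 → 10 → 1  — reaches 1 (happy)
281: 281 → 69 → 117 → 51 → 26 → 40 → 16 → 37 → 58 → 89 → 145 → 42 → 20 → 4 → 16  — repeats 16 (not happy)
186: 186 → 101 → 2 → 4 → 16 → 37 → 58 → 89 → 145 → 42 → 20 → 4  — repeats 4 (not happy)

44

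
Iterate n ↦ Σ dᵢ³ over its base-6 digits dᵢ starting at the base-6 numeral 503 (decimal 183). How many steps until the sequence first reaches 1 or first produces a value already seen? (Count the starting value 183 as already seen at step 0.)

183 = (5,0,3)_6 → 5³ + 0³ + 3³ = 152
152 = (4,1,2)_6 → 4³ + 1³ + 2³ = 73
73 = (2,0,1)_6 → 2³ + 0³ + 1³ = 9
9 = (1,3)_6 → 1³ + 3³ = 28
28 = (4,4)_6 → 4³ + 4³ = 128
128 = (3,3,2)_6 → 3³ + 3³ + 2³ = 62
62 = (1,4,2)_6 → 1³ + 4³ + 2³ = 73  — 73 repeats.
That took 7 steps.

7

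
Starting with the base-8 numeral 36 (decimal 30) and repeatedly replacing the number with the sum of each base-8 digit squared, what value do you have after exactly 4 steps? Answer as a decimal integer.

25

30 = (3,6)_8 → 3² + 6² = 45
45 = (5,5)_8 → 5² + 5² = 50
50 = (6,2)_8 → 6² + 2² = 40
40 = (5,0)_8 → 5² + 0² = 25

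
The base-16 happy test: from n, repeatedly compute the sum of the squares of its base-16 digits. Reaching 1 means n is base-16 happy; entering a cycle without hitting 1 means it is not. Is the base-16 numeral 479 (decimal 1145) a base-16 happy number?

not base-16 happy

1145 = (4,7,9)_16 → 4² + 7² + 9² = 146
146 = (9,2)_16 → 9² + 2² = 85
85 = (5,5)_16 → 5² + 5² = 50
50 = (3,2)_16 → 3² + 2² = 13
13 = (13)_16 → 13² = 169
169 = (10,9)_16 → 10² + 9² = 181
181 = (11,5)_16 → 11² + 5² = 146  — 146 already seen; the sequence cycles without reaching 1.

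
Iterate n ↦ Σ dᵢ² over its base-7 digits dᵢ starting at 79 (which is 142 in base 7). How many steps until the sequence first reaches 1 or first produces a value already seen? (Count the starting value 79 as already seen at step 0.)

5

79 = (1,4,2)_7 → 1² + 4² + 2² = 21
21 = (3,0)_7 → 3² + 0² = 9
9 = (1,2)_7 → 1² + 2² = 5
5 = (5)_7 → 5² = 25
25 = (3,4)_7 → 3² + 4² = 25  — 25 repeats.
That took 5 steps.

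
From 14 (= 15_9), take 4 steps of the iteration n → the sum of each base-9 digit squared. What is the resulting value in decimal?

68

14 = (1,5)_9 → 1² + 5² = 1 + 25 = 26
26 = (2,8)_9 → 2² + 8² = 4 + 64 = 68
68 = (7,5)_9 → 7² + 5² = 49 + 25 = 74
74 = (8,2)_9 → 8² + 2² = 64 + 4 = 68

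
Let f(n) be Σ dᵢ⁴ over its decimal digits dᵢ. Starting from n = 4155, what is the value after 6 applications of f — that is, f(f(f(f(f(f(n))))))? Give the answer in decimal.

4155 → 4⁴ + 1⁴ + 5⁴ + 5⁴ = 256 + 1 + 625 + 625 = 1507
1507 → 1⁴ + 5⁴ + 0⁴ + 7⁴ = 1 + 625 + 0 + 2401 = 3027
3027 → 3⁴ + 0⁴ + 2⁴ + 7⁴ = 81 + 0 + 16 + 2401 = 2498
2498 → 2⁴ + 4⁴ + 9⁴ + 8⁴ = 16 + 256 + 6561 + 4096 = 10929
10929 → 1⁴ + 0⁴ + 9⁴ + 2⁴ + 9⁴ = 1 + 0 + 6561 + 16 + 6561 = 13139
13139 → 1⁴ + 3⁴ + 1⁴ + 3⁴ + 9⁴ = 1 + 81 + 1 + 81 + 6561 = 6725

6725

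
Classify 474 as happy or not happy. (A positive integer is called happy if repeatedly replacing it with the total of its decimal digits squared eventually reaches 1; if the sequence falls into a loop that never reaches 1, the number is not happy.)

not happy

474 → 81
81 → 65
65 → 61
61 → 37
37 → 58
58 → 89
89 → 145
145 → 42
42 → 20
20 → 4
4 → 16
16 → 37  — 37 already seen; the sequence cycles without reaching 1.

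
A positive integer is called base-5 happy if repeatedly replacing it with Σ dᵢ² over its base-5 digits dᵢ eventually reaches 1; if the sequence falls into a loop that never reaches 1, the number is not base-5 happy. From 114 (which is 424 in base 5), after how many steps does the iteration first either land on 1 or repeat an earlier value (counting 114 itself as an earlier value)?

114 = (4,2,4)_5 → 4² + 2² + 4² = 36
36 = (1,2,1)_5 → 1² + 2² + 1² = 6
6 = (1,1)_5 → 1² + 1² = 2
2 = (2)_5 → 2² = 4
4 = (4)_5 → 4² = 16
16 = (3,1)_5 → 3² + 1² = 10
10 = (2,0)_5 → 2² + 0² = 4  — 4 repeats.
That took 7 steps.

7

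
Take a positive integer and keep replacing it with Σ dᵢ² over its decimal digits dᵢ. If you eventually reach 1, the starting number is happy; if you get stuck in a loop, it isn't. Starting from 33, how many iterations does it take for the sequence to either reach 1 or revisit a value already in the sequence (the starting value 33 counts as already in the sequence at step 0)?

12

33 → 3² + 3² = 18
18 → 1² + 8² = 65
65 → 6² + 5² = 61
61 → 6² + 1² = 37
37 → 3² + 7² = 58
58 → 5² + 8² = 89
89 → 8² + 9² = 145
145 → 1² + 4² + 5² = 42
42 → 4² + 2² = 20
20 → 2² + 0² = 4
4 → 4² = 16
16 → 1² + 6² = 37  — 37 repeats.
That took 12 steps.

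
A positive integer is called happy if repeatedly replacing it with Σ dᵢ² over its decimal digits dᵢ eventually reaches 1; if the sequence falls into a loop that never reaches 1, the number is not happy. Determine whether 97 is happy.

happy

97 → 9² + 7² = 81 + 49 = 130
130 → 1² + 3² + 0² = 1 + 9 + 0 = 10
10 → 1² + 0² = 1 + 0 = 1  — reached 1.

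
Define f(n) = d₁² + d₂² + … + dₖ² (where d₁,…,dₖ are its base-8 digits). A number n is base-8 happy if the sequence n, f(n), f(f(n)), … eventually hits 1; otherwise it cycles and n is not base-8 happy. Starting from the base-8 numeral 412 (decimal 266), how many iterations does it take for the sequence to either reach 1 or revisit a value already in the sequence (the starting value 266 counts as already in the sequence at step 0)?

5

266 = (4,1,2)_8 → 4² + 1² + 2² = 16 + 1 + 4 = 21
21 = (2,5)_8 → 2² + 5² = 4 + 25 = 29
29 = (3,5)_8 → 3² + 5² = 9 + 25 = 34
34 = (4,2)_8 → 4² + 2² = 16 + 4 = 20
20 = (2,4)_8 → 2² + 4² = 4 + 16 = 20  — 20 repeats.
That took 5 steps.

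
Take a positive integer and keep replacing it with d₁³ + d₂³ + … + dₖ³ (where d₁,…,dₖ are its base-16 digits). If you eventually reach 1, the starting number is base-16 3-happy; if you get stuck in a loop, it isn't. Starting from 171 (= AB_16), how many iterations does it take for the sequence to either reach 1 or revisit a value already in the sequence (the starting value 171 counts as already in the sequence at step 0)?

171 = (10,11)_16 → 2331
2331 = (9,1,11)_16 → 2061
2061 = (8,0,13)_16 → 2709
2709 = (10,9,5)_16 → 1854
1854 = (7,3,14)_16 → 3114
3114 = (12,2,10)_16 → 2736
2736 = (10,11,0)_16 → 2331  — 2331 repeats.
That took 7 steps.

7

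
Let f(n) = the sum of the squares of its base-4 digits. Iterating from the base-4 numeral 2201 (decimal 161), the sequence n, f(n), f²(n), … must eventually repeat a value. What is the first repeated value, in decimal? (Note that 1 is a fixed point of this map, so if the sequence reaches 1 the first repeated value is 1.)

1

161 = (2,2,0,1)_4 → 2² + 2² + 0² + 1² = 9
9 = (2,1)_4 → 2² + 1² = 5
5 = (1,1)_4 → 1² + 1² = 2
2 = (2)_4 → 2² = 4
4 = (1,0)_4 → 1² + 0² = 1  — reached the fixed point 1.
1 → 1, so 1 is the first repeated value.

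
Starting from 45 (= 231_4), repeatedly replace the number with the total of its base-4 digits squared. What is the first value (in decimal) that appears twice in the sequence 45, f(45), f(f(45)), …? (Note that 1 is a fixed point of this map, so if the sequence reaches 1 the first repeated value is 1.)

45 = (2,3,1)_4 → 14
14 = (3,2)_4 → 13
13 = (3,1)_4 → 10
10 = (2,2)_4 → 8
8 = (2,0)_4 → 4
4 = (1,0)_4 → 1  — reached the fixed point 1.
1 → 1, so 1 is the first repeated value.

1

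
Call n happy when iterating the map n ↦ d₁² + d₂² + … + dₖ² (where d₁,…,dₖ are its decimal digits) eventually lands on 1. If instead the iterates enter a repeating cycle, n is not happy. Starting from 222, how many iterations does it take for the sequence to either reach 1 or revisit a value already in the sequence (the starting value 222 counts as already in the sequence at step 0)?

222 → 2² + 2² + 2² = 12
12 → 1² + 2² = 5
5 → 5² = 25
25 → 2² + 5² = 29
29 → 2² + 9² = 85
85 → 8² + 5² = 89
89 → 8² + 9² = 145
145 → 1² + 4² + 5² = 42
42 → 4² + 2² = 20
20 → 2² + 0² = 4
4 → 4² = 16
16 → 1² + 6² = 37
37 → 3² + 7² = 58
58 → 5² + 8² = 89  — 89 repeats.
That took 14 steps.

14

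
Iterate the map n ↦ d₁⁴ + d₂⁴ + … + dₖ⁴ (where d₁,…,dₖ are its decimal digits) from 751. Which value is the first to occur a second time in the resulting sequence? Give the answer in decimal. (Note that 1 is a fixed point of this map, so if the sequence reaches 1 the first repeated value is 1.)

13139

751 → 7⁴ + 5⁴ + 1⁴ = 2401 + 625 + 1 = 3027
3027 → 3⁴ + 0⁴ + 2⁴ + 7⁴ = 81 + 0 + 16 + 2401 = 2498
2498 → 2⁴ + 4⁴ + 9⁴ + 8⁴ = 16 + 256 + 6561 + 4096 = 10929
10929 → 1⁴ + 0⁴ + 9⁴ + 2⁴ + 9⁴ = 1 + 0 + 6561 + 16 + 6561 = 13139
13139 → 1⁴ + 3⁴ + 1⁴ + 3⁴ + 9⁴ = 1 + 81 + 1 + 81 + 6561 = 6725
6725 → 6⁴ + 7⁴ + 2⁴ + 5⁴ = 1296 + 2401 + 16 + 625 = 4338
4338 → 4⁴ + 3⁴ + 3⁴ + 8⁴ = 256 + 81 + 81 + 4096 = 4514
4514 → 4⁴ + 5⁴ + 1⁴ + 4⁴ = 256 + 625 + 1 + 256 = 1138
1138 → 1⁴ + 1⁴ + 3⁴ + 8⁴ = 1 + 1 + 81 + 4096 = 4179
4179 → 4⁴ + 1⁴ + 7⁴ + 9⁴ = 256 + 1 + 2401 + 6561 = 9219
9219 → 9⁴ + 2⁴ + 1⁴ + 9⁴ = 6561 + 16 + 1 + 6561 = 13139  — 13139 already appeared earlier.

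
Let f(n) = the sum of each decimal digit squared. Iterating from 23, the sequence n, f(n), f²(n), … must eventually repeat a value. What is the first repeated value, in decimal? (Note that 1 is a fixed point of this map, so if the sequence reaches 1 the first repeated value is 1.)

23 → 2² + 3² = 4 + 9 = 13
13 → 1² + 3² = 1 + 9 = 10
10 → 1² + 0² = 1 + 0 = 1  — reached the fixed point 1.
1 → 1, so 1 is the first repeated value.

1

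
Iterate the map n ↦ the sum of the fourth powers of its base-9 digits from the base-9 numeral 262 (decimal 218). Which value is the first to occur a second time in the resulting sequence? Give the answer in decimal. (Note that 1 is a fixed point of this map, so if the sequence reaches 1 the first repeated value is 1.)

722

218 = (2,6,2)_9 → 2⁴ + 6⁴ + 2⁴ = 1328
1328 = (1,7,3,5)_9 → 1⁴ + 7⁴ + 3⁴ + 5⁴ = 3108
3108 = (4,2,3,3)_9 → 4⁴ + 2⁴ + 3⁴ + 3⁴ = 434
434 = (5,3,2)_9 → 5⁴ + 3⁴ + 2⁴ = 722
722 = (8,8,2)_9 → 8⁴ + 8⁴ + 2⁴ = 8208
8208 = (1,2,2,3,0)_9 → 1⁴ + 2⁴ + 2⁴ + 3⁴ + 0⁴ = 114
114 = (1,3,6)_9 → 1⁴ + 3⁴ + 6⁴ = 1378
1378 = (1,8,0,1)_9 → 1⁴ + 8⁴ + 0⁴ + 1⁴ = 4098
4098 = (5,5,5,3)_9 → 5⁴ + 5⁴ + 5⁴ + 3⁴ = 1956
1956 = (2,6,1,3)_9 → 2⁴ + 6⁴ + 1⁴ + 3⁴ = 1394
1394 = (1,8,1,8)_9 → 1⁴ + 8⁴ + 1⁴ + 8⁴ = 8194
8194 = (1,2,2,1,4)_9 → 1⁴ + 2⁴ + 2⁴ + 1⁴ + 4⁴ = 290
290 = (3,5,2)_9 → 3⁴ + 5⁴ + 2⁴ = 722  — 722 already appeared earlier.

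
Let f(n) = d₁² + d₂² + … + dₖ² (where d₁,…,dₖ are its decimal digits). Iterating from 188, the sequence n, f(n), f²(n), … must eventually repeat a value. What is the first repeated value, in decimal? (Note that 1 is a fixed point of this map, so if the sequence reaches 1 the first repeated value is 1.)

1

188 → 1² + 8² + 8² = 129
129 → 1² + 2² + 9² = 86
86 → 8² + 6² = 100
100 → 1² + 0² + 0² = 1  — reached the fixed point 1.
1 → 1, so 1 is the first repeated value.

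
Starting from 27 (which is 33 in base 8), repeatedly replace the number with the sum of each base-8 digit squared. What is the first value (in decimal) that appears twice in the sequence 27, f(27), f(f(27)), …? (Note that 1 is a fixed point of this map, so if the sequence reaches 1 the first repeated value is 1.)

27 = (3,3)_8 → 3² + 3² = 9 + 9 = 18
18 = (2,2)_8 → 2² + 2² = 4 + 4 = 8
8 = (1,0)_8 → 1² + 0² = 1 + 0 = 1  — reached the fixed point 1.
1 → 1, so 1 is the first repeated value.

1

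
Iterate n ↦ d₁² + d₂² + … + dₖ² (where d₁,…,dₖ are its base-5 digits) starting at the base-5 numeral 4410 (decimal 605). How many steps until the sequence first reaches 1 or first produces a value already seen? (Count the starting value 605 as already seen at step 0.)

4

605 = (4,4,1,0)_5 → 4² + 4² + 1² + 0² = 16 + 16 + 1 + 0 = 33
33 = (1,1,3)_5 → 1² + 1² + 3² = 1 + 1 + 9 = 11
11 = (2,1)_5 → 2² + 1² = 4 + 1 = 5
5 = (1,0)_5 → 1² + 0² = 1 + 0 = 1  — reached 1.
That took 4 steps.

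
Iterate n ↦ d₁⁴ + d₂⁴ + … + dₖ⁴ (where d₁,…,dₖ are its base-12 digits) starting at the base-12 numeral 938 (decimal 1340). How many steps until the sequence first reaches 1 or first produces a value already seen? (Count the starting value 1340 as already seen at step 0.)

1340 = (9,3,8)_12 → 9⁴ + 3⁴ + 8⁴ = 10738
10738 = (6,2,6,10)_12 → 6⁴ + 2⁴ + 6⁴ + 10⁴ = 12608
12608 = (7,3,6,8)_12 → 7⁴ + 3⁴ + 6⁴ + 8⁴ = 7874
7874 = (4,6,8,2)_12 → 4⁴ + 6⁴ + 8⁴ + 2⁴ = 5664
5664 = (3,3,4,0)_12 → 3⁴ + 3⁴ + 4⁴ + 0⁴ = 418
418 = (2,10,10)_12 → 2⁴ + 10⁴ + 10⁴ = 20016
20016 = (11,7,0,0)_12 → 11⁴ + 7⁴ + 0⁴ + 0⁴ = 17042
17042 = (9,10,4,2)_12 → 9⁴ + 10⁴ + 4⁴ + 2⁴ = 16833
16833 = (9,8,10,9)_12 → 9⁴ + 8⁴ + 10⁴ + 9⁴ = 27218
27218 = (1,3,9,0,2)_12 → 1⁴ + 3⁴ + 9⁴ + 0⁴ + 2⁴ = 6659
6659 = (3,10,2,11)_12 → 3⁴ + 10⁴ + 2⁴ + 11⁴ = 24738
24738 = (1,2,3,9,6)_12 → 1⁴ + 2⁴ + 3⁴ + 9⁴ + 6⁴ = 7955
7955 = (4,7,2,11)_12 → 4⁴ + 7⁴ + 2⁴ + 11⁴ = 17314
17314 = (10,0,2,10)_12 → 10⁴ + 0⁴ + 2⁴ + 10⁴ = 20016  — 20016 repeats.
That took 14 steps.

14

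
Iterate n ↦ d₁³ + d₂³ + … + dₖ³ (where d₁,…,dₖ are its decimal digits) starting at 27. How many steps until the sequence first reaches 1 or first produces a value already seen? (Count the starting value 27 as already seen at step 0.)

3

27 → 2³ + 7³ = 351
351 → 3³ + 5³ + 1³ = 153
153 → 1³ + 5³ + 3³ = 153  — 153 repeats.
That took 3 steps.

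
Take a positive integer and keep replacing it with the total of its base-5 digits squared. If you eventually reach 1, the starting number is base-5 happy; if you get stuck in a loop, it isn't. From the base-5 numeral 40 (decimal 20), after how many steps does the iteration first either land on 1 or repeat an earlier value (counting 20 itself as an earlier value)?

4

20 = (4,0)_5 → 4² + 0² = 16 + 0 = 16
16 = (3,1)_5 → 3² + 1² = 9 + 1 = 10
10 = (2,0)_5 → 2² + 0² = 4 + 0 = 4
4 = (4)_5 → 4² = 16  — 16 repeats.
That took 4 steps.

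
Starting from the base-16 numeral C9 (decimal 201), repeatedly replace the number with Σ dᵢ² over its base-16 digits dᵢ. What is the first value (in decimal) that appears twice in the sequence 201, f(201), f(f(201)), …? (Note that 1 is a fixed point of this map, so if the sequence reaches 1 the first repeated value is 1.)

169

201 = (12,9)_16 → 12² + 9² = 144 + 81 = 225
225 = (14,1)_16 → 14² + 1² = 196 + 1 = 197
197 = (12,5)_16 → 12² + 5² = 144 + 25 = 169
169 = (10,9)_16 → 10² + 9² = 100 + 81 = 181
181 = (11,5)_16 → 11² + 5² = 121 + 25 = 146
146 = (9,2)_16 → 9² + 2² = 81 + 4 = 85
85 = (5,5)_16 → 5² + 5² = 25 + 25 = 50
50 = (3,2)_16 → 3² + 2² = 9 + 4 = 13
13 = (13)_16 → 13² = 169  — 169 already appeared earlier.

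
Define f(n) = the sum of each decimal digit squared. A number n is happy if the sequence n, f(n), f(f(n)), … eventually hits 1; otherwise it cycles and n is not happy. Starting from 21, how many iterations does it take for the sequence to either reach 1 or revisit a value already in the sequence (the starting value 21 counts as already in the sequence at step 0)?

13

21 → 5
5 → 25
25 → 29
29 → 85
85 → 89
89 → 145
145 → 42
42 → 20
20 → 4
4 → 16
16 → 37
37 → 58
58 → 89  — 89 repeats.
That took 13 steps.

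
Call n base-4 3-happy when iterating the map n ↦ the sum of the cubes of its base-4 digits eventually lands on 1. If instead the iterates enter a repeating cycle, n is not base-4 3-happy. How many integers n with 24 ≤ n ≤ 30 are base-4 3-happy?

24: 24 → 9 → 9  — not base-4 3-happy
25: 25 → 10 → 16 → 1  — base-4 3-happy
26: 26 → 17 → 2 → 8 → 8  — not base-4 3-happy
27: 27 → 36 → 9 → 9  — not base-4 3-happy
28: 28 → 28  — not base-4 3-happy
29: 29 → 29  — not base-4 3-happy
30: 30 → 36 → 9 → 9  — not base-4 3-happy
base-4 3-happy: 25

1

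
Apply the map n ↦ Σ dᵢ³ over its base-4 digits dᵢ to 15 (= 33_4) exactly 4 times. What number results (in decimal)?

15 = (3,3)_4 → 3³ + 3³ = 27 + 27 = 54
54 = (3,1,2)_4 → 3³ + 1³ + 2³ = 27 + 1 + 8 = 36
36 = (2,1,0)_4 → 2³ + 1³ + 0³ = 8 + 1 + 0 = 9
9 = (2,1)_4 → 2³ + 1³ = 8 + 1 = 9

9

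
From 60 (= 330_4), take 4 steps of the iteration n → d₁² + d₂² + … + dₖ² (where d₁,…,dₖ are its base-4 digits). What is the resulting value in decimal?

60 = (3,3,0)_4 → 18
18 = (1,0,2)_4 → 5
5 = (1,1)_4 → 2
2 = (2)_4 → 4

4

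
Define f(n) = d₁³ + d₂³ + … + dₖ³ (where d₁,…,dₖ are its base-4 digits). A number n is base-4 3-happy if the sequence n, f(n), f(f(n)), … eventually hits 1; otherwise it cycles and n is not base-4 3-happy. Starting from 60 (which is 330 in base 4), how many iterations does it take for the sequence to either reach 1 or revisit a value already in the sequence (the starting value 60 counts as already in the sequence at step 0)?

60 = (3,3,0)_4 → 3³ + 3³ + 0³ = 54
54 = (3,1,2)_4 → 3³ + 1³ + 2³ = 36
36 = (2,1,0)_4 → 2³ + 1³ + 0³ = 9
9 = (2,1)_4 → 2³ + 1³ = 9  — 9 repeats.
That took 4 steps.

4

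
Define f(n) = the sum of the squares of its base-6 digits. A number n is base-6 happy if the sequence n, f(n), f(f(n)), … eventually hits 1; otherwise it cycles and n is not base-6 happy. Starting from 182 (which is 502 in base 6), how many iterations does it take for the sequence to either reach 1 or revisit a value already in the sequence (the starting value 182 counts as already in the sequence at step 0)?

9

182 = (5,0,2)_6 → 5² + 0² + 2² = 29
29 = (4,5)_6 → 4² + 5² = 41
41 = (1,0,5)_6 → 1² + 0² + 5² = 26
26 = (4,2)_6 → 4² + 2² = 20
20 = (3,2)_6 → 3² + 2² = 13
13 = (2,1)_6 → 2² + 1² = 5
5 = (5)_6 → 5² = 25
25 = (4,1)_6 → 4² + 1² = 17
17 = (2,5)_6 → 2² + 5² = 29  — 29 repeats.
That took 9 steps.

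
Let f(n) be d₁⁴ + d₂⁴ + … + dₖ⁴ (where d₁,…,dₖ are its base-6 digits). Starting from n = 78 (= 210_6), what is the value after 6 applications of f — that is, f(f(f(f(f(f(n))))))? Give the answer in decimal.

78 = (2,1,0)_6 → 2⁴ + 1⁴ + 0⁴ = 17
17 = (2,5)_6 → 2⁴ + 5⁴ = 641
641 = (2,5,4,5)_6 → 2⁴ + 5⁴ + 4⁴ + 5⁴ = 1522
1522 = (1,1,0,1,4)_6 → 1⁴ + 1⁴ + 0⁴ + 1⁴ + 4⁴ = 259
259 = (1,1,1,1)_6 → 1⁴ + 1⁴ + 1⁴ + 1⁴ = 4
4 = (4)_6 → 4⁴ = 256

256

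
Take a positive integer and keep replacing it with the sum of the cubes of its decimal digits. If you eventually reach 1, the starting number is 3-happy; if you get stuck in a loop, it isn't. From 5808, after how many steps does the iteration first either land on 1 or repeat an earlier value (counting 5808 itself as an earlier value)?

5808 → 5³ + 8³ + 0³ + 8³ = 1149
1149 → 1³ + 1³ + 4³ + 9³ = 795
795 → 7³ + 9³ + 5³ = 1197
1197 → 1³ + 1³ + 9³ + 7³ = 1074
1074 → 1³ + 0³ + 7³ + 4³ = 408
408 → 4³ + 0³ + 8³ = 576
576 → 5³ + 7³ + 6³ = 684
684 → 6³ + 8³ + 4³ = 792
792 → 7³ + 9³ + 2³ = 1080
1080 → 1³ + 0³ + 8³ + 0³ = 513
513 → 5³ + 1³ + 3³ = 153
153 → 1³ + 5³ + 3³ = 153  — 153 repeats.
That took 12 steps.

12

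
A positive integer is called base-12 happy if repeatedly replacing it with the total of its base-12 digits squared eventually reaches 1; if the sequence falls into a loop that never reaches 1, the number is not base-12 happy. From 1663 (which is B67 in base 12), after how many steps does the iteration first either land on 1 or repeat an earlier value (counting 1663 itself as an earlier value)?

6

1663 = (11,6,7)_12 → 11² + 6² + 7² = 206
206 = (1,5,2)_12 → 1² + 5² + 2² = 30
30 = (2,6)_12 → 2² + 6² = 40
40 = (3,4)_12 → 3² + 4² = 25
25 = (2,1)_12 → 2² + 1² = 5
5 = (5)_12 → 5² = 25  — 25 repeats.
That took 6 steps.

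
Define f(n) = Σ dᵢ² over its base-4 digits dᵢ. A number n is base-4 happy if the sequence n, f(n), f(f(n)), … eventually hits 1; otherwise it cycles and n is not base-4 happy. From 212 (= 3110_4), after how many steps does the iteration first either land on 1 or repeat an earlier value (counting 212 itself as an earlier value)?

6

212 = (3,1,1,0)_4 → 11
11 = (2,3)_4 → 13
13 = (3,1)_4 → 10
10 = (2,2)_4 → 8
8 = (2,0)_4 → 4
4 = (1,0)_4 → 1  — reached 1.
That took 6 steps.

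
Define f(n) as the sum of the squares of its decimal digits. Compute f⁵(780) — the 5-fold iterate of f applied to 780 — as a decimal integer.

16

780 → 7² + 8² + 0² = 49 + 64 + 0 = 113
113 → 1² + 1² + 3² = 1 + 1 + 9 = 11
11 → 1² + 1² = 1 + 1 = 2
2 → 2² = 4
4 → 4² = 16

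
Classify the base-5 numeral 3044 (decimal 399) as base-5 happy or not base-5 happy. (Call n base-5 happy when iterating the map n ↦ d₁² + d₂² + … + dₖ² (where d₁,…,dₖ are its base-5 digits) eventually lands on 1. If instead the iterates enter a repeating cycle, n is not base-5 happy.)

399 = (3,0,4,4)_5 → 3² + 0² + 4² + 4² = 41
41 = (1,3,1)_5 → 1² + 3² + 1² = 11
11 = (2,1)_5 → 2² + 1² = 5
5 = (1,0)_5 → 1² + 0² = 1  — reached 1.

base-5 happy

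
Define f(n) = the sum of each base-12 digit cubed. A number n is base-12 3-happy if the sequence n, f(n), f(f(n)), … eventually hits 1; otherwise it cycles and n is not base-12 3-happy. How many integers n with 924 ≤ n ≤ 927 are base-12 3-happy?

3

924: 924 → 341 → 197 → 190 → 1028 → 856 → 1520 → 1728 → 1  — base-12 3-happy
925: 925 → 342 → 288 → 8 → 512 → 755 → 1464 → 1008 → 343 → 415 → 1351 → 1136 → 1855 → 1344 → 793 → 342  — not base-12 3-happy
926: 926 → 349 → 134 → 1339 → 1099 → 1029 → 1073 → 593 → 190 → 1028 → 856 → 1520 → 1728 → 1  — base-12 3-happy
927: 927 → 368 → 736 → 190 → 1028 → 856 → 1520 → 1728 → 1  — base-12 3-happy
base-12 3-happy: 924, 926, 927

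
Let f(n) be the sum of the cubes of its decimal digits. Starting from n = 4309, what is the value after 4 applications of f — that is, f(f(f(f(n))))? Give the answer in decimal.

55

4309 → 820
820 → 520
520 → 133
133 → 55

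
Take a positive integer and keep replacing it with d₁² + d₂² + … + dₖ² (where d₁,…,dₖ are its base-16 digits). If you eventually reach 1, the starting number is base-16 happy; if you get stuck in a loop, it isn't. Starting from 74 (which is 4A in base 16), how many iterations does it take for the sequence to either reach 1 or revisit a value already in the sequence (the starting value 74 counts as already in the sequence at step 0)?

74 = (4,10)_16 → 4² + 10² = 16 + 100 = 116
116 = (7,4)_16 → 7² + 4² = 49 + 16 = 65
65 = (4,1)_16 → 4² + 1² = 16 + 1 = 17
17 = (1,1)_16 → 1² + 1² = 1 + 1 = 2
2 = (2)_16 → 2² = 4
4 = (4)_16 → 4² = 16
16 = (1,0)_16 → 1² + 0² = 1 + 0 = 1  — reached 1.
That took 7 steps.

7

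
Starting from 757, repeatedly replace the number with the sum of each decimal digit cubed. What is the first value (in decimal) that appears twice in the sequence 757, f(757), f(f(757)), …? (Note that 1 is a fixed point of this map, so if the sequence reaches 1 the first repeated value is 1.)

757 → 7³ + 5³ + 7³ = 811
811 → 8³ + 1³ + 1³ = 514
514 → 5³ + 1³ + 4³ = 190
190 → 1³ + 9³ + 0³ = 730
730 → 7³ + 3³ + 0³ = 370
370 → 3³ + 7³ + 0³ = 370  — 370 already appeared earlier.

370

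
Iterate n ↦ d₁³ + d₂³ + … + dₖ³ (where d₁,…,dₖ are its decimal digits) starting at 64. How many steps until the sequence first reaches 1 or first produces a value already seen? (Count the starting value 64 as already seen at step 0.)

6

64 → 280
280 → 520
520 → 133
133 → 55
55 → 250
250 → 133  — 133 repeats.
That took 6 steps.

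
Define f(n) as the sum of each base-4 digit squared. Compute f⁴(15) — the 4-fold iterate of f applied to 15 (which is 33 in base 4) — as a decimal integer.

15 = (3,3)_4 → 3² + 3² = 18
18 = (1,0,2)_4 → 1² + 0² + 2² = 5
5 = (1,1)_4 → 1² + 1² = 2
2 = (2)_4 → 2² = 4

4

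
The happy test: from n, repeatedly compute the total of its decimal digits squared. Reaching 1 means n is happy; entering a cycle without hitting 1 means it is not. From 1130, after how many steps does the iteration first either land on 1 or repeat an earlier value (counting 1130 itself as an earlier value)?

11

1130 → 1² + 1² + 3² + 0² = 11
11 → 1² + 1² = 2
2 → 2² = 4
4 → 4² = 16
16 → 1² + 6² = 37
37 → 3² + 7² = 58
58 → 5² + 8² = 89
89 → 8² + 9² = 145
145 → 1² + 4² + 5² = 42
42 → 4² + 2² = 20
20 → 2² + 0² = 4  — 4 repeats.
That took 11 steps.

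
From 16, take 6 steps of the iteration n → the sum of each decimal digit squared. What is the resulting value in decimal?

20

16 → 1² + 6² = 1 + 36 = 37
37 → 3² + 7² = 9 + 49 = 58
58 → 5² + 8² = 25 + 64 = 89
89 → 8² + 9² = 64 + 81 = 145
145 → 1² + 4² + 5² = 1 + 16 + 25 = 42
42 → 4² + 2² = 16 + 4 = 20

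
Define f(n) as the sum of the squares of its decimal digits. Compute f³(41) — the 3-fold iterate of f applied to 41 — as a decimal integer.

25

41 → 4² + 1² = 16 + 1 = 17
17 → 1² + 7² = 1 + 49 = 50
50 → 5² + 0² = 25 + 0 = 25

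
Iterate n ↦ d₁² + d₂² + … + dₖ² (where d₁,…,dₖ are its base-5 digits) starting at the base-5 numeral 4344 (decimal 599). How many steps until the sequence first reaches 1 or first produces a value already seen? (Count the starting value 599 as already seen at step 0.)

5

599 = (4,3,4,4)_5 → 4² + 3² + 4² + 4² = 57
57 = (2,1,2)_5 → 2² + 1² + 2² = 9
9 = (1,4)_5 → 1² + 4² = 17
17 = (3,2)_5 → 3² + 2² = 13
13 = (2,3)_5 → 2² + 3² = 13  — 13 repeats.
That took 5 steps.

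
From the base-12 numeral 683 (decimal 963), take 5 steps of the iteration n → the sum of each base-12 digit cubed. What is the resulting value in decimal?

415

963 = (6,8,3)_12 → 6³ + 8³ + 3³ = 216 + 512 + 27 = 755
755 = (5,2,11)_12 → 5³ + 2³ + 11³ = 125 + 8 + 1331 = 1464
1464 = (10,2,0)_12 → 10³ + 2³ + 0³ = 1000 + 8 + 0 = 1008
1008 = (7,0,0)_12 → 7³ + 0³ + 0³ = 343 + 0 + 0 = 343
343 = (2,4,7)_12 → 2³ + 4³ + 7³ = 8 + 64 + 343 = 415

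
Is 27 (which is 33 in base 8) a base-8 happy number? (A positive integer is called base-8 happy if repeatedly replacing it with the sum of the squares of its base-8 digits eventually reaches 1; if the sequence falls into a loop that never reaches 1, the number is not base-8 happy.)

27 = (3,3)_8 → 3² + 3² = 18
18 = (2,2)_8 → 2² + 2² = 8
8 = (1,0)_8 → 1² + 0² = 1  — reached 1.

base-8 happy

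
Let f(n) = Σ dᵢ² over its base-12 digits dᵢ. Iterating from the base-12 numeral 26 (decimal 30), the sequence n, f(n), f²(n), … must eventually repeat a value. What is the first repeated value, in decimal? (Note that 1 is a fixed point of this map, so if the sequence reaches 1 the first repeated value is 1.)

25

30 = (2,6)_12 → 40
40 = (3,4)_12 → 25
25 = (2,1)_12 → 5
5 = (5)_12 → 25  — 25 already appeared earlier.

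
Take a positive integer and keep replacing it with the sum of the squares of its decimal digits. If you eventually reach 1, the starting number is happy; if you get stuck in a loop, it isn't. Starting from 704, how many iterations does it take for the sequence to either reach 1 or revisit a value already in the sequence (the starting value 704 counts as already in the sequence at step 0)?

704 → 7² + 0² + 4² = 65
65 → 6² + 5² = 61
61 → 6² + 1² = 37
37 → 3² + 7² = 58
58 → 5² + 8² = 89
89 → 8² + 9² = 145
145 → 1² + 4² + 5² = 42
42 → 4² + 2² = 20
20 → 2² + 0² = 4
4 → 4² = 16
16 → 1² + 6² = 37  — 37 repeats.
That took 11 steps.

11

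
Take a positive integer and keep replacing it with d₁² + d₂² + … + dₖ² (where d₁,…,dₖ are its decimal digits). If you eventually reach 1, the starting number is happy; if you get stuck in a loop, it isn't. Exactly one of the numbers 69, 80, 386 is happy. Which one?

386

69: 69 → 117 → 51 → 26 → 40 → 16 → 37 → 58 → 89 → 145 → 42 → 20 → 4 → 16  — repeats 16 (not happy)
80: 80 → 64 → 52 → 29 → 85 → 89 → 145 → 42 → 20 → 4 → 16 → 37 → 58 → 89  — repeats 89 (not happy)
386: 386 → 109 → 82 → 68 → 100 → 1  — reaches 1 (happy)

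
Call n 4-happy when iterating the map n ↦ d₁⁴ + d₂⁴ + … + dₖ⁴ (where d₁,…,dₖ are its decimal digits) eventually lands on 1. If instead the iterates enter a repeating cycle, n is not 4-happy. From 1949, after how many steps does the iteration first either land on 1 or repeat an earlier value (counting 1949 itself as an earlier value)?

1949 → 1⁴ + 9⁴ + 4⁴ + 9⁴ = 1 + 6561 + 256 + 6561 = 13379
13379 → 1⁴ + 3⁴ + 3⁴ + 7⁴ + 9⁴ = 1 + 81 + 81 + 2401 + 6561 = 9125
9125 → 9⁴ + 1⁴ + 2⁴ + 5⁴ = 6561 + 1 + 16 + 625 = 7203
7203 → 7⁴ + 2⁴ + 0⁴ + 3⁴ = 2401 + 16 + 0 + 81 = 2498
2498 → 2⁴ + 4⁴ + 9⁴ + 8⁴ = 16 + 256 + 6561 + 4096 = 10929
10929 → 1⁴ + 0⁴ + 9⁴ + 2⁴ + 9⁴ = 1 + 0 + 6561 + 16 + 6561 = 13139
13139 → 1⁴ + 3⁴ + 1⁴ + 3⁴ + 9⁴ = 1 + 81 + 1 + 81 + 6561 = 6725
6725 → 6⁴ + 7⁴ + 2⁴ + 5⁴ = 1296 + 2401 + 16 + 625 = 4338
4338 → 4⁴ + 3⁴ + 3⁴ + 8⁴ = 256 + 81 + 81 + 4096 = 4514
4514 → 4⁴ + 5⁴ + 1⁴ + 4⁴ = 256 + 625 + 1 + 256 = 1138
1138 → 1⁴ + 1⁴ + 3⁴ + 8⁴ = 1 + 1 + 81 + 4096 = 4179
4179 → 4⁴ + 1⁴ + 7⁴ + 9⁴ = 256 + 1 + 2401 + 6561 = 9219
9219 → 9⁴ + 2⁴ + 1⁴ + 9⁴ = 6561 + 16 + 1 + 6561 = 13139  — 13139 repeats.
That took 13 steps.

13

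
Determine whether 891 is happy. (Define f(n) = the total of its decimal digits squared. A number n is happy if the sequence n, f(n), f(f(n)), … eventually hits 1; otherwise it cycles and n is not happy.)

891 → 146
146 → 53
53 → 34
34 → 25
25 → 29
29 → 85
85 → 89
89 → 145
145 → 42
42 → 20
20 → 4
4 → 16
16 → 37
37 → 58
58 → 89  — 89 already seen; the sequence cycles without reaching 1.

not happy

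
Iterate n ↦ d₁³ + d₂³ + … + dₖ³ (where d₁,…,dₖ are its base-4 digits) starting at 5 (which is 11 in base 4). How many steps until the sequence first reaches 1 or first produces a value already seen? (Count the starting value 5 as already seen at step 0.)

5 = (1,1)_4 → 2
2 = (2)_4 → 8
8 = (2,0)_4 → 8  — 8 repeats.
That took 3 steps.

3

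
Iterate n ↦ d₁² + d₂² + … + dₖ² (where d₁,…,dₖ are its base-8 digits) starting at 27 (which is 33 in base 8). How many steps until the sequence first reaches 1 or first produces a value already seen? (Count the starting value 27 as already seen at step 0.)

3

27 = (3,3)_8 → 3² + 3² = 9 + 9 = 18
18 = (2,2)_8 → 2² + 2² = 4 + 4 = 8
8 = (1,0)_8 → 1² + 0² = 1 + 0 = 1  — reached 1.
That took 3 steps.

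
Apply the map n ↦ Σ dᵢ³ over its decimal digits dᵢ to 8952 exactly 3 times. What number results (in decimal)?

216

8952 → 1374
1374 → 435
435 → 216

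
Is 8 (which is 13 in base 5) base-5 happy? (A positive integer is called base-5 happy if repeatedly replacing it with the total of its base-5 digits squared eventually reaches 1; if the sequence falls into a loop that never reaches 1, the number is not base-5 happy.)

8 = (1,3)_5 → 1² + 3² = 10
10 = (2,0)_5 → 2² + 0² = 4
4 = (4)_5 → 4² = 16
16 = (3,1)_5 → 3² + 1² = 10  — 10 already seen; the sequence cycles without reaching 1.

not base-5 happy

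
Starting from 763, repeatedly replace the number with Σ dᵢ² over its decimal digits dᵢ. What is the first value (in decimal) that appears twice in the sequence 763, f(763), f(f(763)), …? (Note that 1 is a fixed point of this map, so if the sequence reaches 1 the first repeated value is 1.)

763 → 7² + 6² + 3² = 49 + 36 + 9 = 94
94 → 9² + 4² = 81 + 16 = 97
97 → 9² + 7² = 81 + 49 = 130
130 → 1² + 3² + 0² = 1 + 9 + 0 = 10
10 → 1² + 0² = 1 + 0 = 1  — reached the fixed point 1.
1 → 1, so 1 is the first repeated value.

1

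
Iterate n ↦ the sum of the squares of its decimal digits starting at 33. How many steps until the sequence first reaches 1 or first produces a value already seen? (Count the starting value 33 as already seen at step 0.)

12

33 → 3² + 3² = 18
18 → 1² + 8² = 65
65 → 6² + 5² = 61
61 → 6² + 1² = 37
37 → 3² + 7² = 58
58 → 5² + 8² = 89
89 → 8² + 9² = 145
145 → 1² + 4² + 5² = 42
42 → 4² + 2² = 20
20 → 2² + 0² = 4
4 → 4² = 16
16 → 1² + 6² = 37  — 37 repeats.
That took 12 steps.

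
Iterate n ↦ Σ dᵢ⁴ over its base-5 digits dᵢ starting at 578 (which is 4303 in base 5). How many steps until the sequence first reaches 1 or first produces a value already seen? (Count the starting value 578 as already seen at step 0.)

578 = (4,3,0,3)_5 → 4⁴ + 3⁴ + 0⁴ + 3⁴ = 256 + 81 + 0 + 81 = 418
418 = (3,1,3,3)_5 → 3⁴ + 1⁴ + 3⁴ + 3⁴ = 81 + 1 + 81 + 81 = 244
244 = (1,4,3,4)_5 → 1⁴ + 4⁴ + 3⁴ + 4⁴ = 1 + 256 + 81 + 256 = 594
594 = (4,3,3,4)_5 → 4⁴ + 3⁴ + 3⁴ + 4⁴ = 256 + 81 + 81 + 256 = 674
674 = (1,0,1,4,4)_5 → 1⁴ + 0⁴ + 1⁴ + 4⁴ + 4⁴ = 1 + 0 + 1 + 256 + 256 = 514
514 = (4,0,2,4)_5 → 4⁴ + 0⁴ + 2⁴ + 4⁴ = 256 + 0 + 16 + 256 = 528
528 = (4,1,0,3)_5 → 4⁴ + 1⁴ + 0⁴ + 3⁴ = 256 + 1 + 0 + 81 = 338
338 = (2,3,2,3)_5 → 2⁴ + 3⁴ + 2⁴ + 3⁴ = 16 + 81 + 16 + 81 = 194
194 = (1,2,3,4)_5 → 1⁴ + 2⁴ + 3⁴ + 4⁴ = 1 + 16 + 81 + 256 = 354
354 = (2,4,0,4)_5 → 2⁴ + 4⁴ + 0⁴ + 4⁴ = 16 + 256 + 0 + 256 = 528  — 528 repeats.
That took 10 steps.

10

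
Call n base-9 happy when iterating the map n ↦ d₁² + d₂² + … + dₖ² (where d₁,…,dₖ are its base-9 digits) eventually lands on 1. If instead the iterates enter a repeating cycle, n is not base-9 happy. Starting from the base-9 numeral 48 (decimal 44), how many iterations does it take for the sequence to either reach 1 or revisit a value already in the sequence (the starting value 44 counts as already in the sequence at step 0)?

44 = (4,8)_9 → 4² + 8² = 80
80 = (8,8)_9 → 8² + 8² = 128
128 = (1,5,2)_9 → 1² + 5² + 2² = 30
30 = (3,3)_9 → 3² + 3² = 18
18 = (2,0)_9 → 2² + 0² = 4
4 = (4)_9 → 4² = 16
16 = (1,7)_9 → 1² + 7² = 50
50 = (5,5)_9 → 5² + 5² = 50  — 50 repeats.
That took 8 steps.

8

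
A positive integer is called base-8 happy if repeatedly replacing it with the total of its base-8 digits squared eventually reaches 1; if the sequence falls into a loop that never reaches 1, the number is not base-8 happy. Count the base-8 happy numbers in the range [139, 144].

1

139: 139 → 14 → 37 → 41 → 26 → 13 → 26  — not base-8 happy
140: 140 → 21 → 29 → 34 → 20 → 20  — not base-8 happy
141: 141 → 30 → 45 → 50 → 40 → 25 → 10 → 5 → 25  — not base-8 happy
142: 142 → 41 → 26 → 13 → 26  — not base-8 happy
143: 143 → 54 → 72 → 2 → 4 → 16 → 4  — not base-8 happy
144: 144 → 8 → 1  — base-8 happy
base-8 happy: 144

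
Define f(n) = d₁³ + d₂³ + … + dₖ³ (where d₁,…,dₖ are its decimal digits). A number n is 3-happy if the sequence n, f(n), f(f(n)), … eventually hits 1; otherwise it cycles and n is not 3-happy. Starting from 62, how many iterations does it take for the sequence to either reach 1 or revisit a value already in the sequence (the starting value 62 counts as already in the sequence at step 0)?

62 → 224
224 → 80
80 → 512
512 → 134
134 → 92
92 → 737
737 → 713
713 → 371
371 → 371  — 371 repeats.
That took 9 steps.

9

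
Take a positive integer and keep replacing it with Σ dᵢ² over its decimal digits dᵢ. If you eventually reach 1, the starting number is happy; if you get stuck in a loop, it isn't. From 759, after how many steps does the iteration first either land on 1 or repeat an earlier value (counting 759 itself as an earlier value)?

13

759 → 7² + 5² + 9² = 155
155 → 1² + 5² + 5² = 51
51 → 5² + 1² = 26
26 → 2² + 6² = 40
40 → 4² + 0² = 16
16 → 1² + 6² = 37
37 → 3² + 7² = 58
58 → 5² + 8² = 89
89 → 8² + 9² = 145
145 → 1² + 4² + 5² = 42
42 → 4² + 2² = 20
20 → 2² + 0² = 4
4 → 4² = 16  — 16 repeats.
That took 13 steps.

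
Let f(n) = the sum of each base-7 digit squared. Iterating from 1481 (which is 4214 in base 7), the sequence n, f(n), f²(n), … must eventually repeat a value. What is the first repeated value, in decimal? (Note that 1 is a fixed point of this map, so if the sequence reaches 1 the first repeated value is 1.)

1481 = (4,2,1,4)_7 → 4² + 2² + 1² + 4² = 37
37 = (5,2)_7 → 5² + 2² = 29
29 = (4,1)_7 → 4² + 1² = 17
17 = (2,3)_7 → 2² + 3² = 13
13 = (1,6)_7 → 1² + 6² = 37  — 37 already appeared earlier.

37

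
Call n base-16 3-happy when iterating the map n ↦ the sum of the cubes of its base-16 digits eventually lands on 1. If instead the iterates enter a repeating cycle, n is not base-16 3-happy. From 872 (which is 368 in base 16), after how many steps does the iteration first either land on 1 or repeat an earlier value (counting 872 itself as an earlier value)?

872 = (3,6,8)_16 → 3³ + 6³ + 8³ = 27 + 216 + 512 = 755
755 = (2,15,3)_16 → 2³ + 15³ + 3³ = 8 + 3375 + 27 = 3410
3410 = (13,5,2)_16 → 13³ + 5³ + 2³ = 2197 + 125 + 8 = 2330
2330 = (9,1,10)_16 → 9³ + 1³ + 10³ = 729 + 1 + 1000 = 1730
1730 = (6,12,2)_16 → 6³ + 12³ + 2³ = 216 + 1728 + 8 = 1952
1952 = (7,10,0)_16 → 7³ + 10³ + 0³ = 343 + 1000 + 0 = 1343
1343 = (5,3,15)_16 → 5³ + 3³ + 15³ = 125 + 27 + 3375 = 3527
3527 = (13,12,7)_16 → 13³ + 12³ + 7³ = 2197 + 1728 + 343 = 4268
4268 = (1,0,10,12)_16 → 1³ + 0³ + 10³ + 12³ = 1 + 0 + 1000 + 1728 = 2729
2729 = (10,10,9)_16 → 10³ + 10³ + 9³ = 1000 + 1000 + 729 = 2729  — 2729 repeats.
That took 10 steps.

10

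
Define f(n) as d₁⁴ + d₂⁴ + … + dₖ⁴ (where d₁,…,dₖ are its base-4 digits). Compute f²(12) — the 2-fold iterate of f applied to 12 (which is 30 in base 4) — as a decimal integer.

12 = (3,0)_4 → 3⁴ + 0⁴ = 81 + 0 = 81
81 = (1,1,0,1)_4 → 1⁴ + 1⁴ + 0⁴ + 1⁴ = 1 + 1 + 0 + 1 = 3

3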